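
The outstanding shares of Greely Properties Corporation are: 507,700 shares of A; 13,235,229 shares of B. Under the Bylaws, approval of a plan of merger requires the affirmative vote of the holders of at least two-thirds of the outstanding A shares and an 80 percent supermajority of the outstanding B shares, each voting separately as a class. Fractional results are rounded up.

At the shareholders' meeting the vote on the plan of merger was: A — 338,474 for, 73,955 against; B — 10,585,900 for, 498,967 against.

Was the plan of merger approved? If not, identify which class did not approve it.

Not approved — the B shares did not give the required vote.

A: 2/3 of 507700 = 338466.67, rounded up to 338467; 338,467 required, 338,474 in favor — approved.
B: 4/5 of 13235229 = 10588183.20, rounded up to 10588184; 10,588,184 required, 10,585,900 in favor — not approved.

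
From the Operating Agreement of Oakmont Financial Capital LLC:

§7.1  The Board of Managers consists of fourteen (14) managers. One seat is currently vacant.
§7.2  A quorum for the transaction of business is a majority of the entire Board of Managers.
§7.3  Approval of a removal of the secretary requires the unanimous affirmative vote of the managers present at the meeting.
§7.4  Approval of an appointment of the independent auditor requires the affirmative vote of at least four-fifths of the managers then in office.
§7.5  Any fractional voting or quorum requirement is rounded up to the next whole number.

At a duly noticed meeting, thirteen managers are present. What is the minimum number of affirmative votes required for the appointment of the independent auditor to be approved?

11

The appointment of the independent auditor requires four-fifths of the managers then in office (13).
4/5 of 13 = 10.40, rounded up to 11.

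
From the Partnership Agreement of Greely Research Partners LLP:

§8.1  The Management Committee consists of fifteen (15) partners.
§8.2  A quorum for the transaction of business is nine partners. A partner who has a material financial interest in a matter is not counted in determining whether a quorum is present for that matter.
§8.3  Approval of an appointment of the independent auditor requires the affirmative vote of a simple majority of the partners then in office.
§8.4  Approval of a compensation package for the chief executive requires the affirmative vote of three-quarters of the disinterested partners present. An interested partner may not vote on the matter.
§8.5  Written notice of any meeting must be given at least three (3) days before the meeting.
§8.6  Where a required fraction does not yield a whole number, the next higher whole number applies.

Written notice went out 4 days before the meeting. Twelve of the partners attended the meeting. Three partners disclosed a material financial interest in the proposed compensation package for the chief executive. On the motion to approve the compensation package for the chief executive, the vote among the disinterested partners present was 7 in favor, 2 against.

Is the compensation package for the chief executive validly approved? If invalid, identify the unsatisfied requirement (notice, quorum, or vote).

Valid — all requirements satisfied.

Notice: 4 days given; 3 required (4 ≥ 3). Satisfied.
Quorum: 12 present, but the 3 interested partners do not count, leaving 9. Quorum is 9. Satisfied.
Vote: the compensation package for the chief executive requires three-fourths of the disinterested partners present (12 − 3 = 9). 3/4 of 9 = 6.75, rounded up to 7, so 7 affirmative votes are needed; 7 voted in favor. Satisfied.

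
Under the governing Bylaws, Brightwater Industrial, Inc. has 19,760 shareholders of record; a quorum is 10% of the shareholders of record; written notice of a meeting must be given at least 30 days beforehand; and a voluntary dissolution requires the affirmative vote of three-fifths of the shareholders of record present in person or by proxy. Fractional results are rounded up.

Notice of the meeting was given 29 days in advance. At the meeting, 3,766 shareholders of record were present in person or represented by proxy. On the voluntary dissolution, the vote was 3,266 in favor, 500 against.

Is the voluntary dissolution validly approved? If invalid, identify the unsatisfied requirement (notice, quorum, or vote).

Invalid — notice requirement not satisfied.

Notice: 29 days given; 30 required. Not satisfied.
Quorum: 10% of 19,760 = 1,976; 3,766 present. Satisfied.
Vote: requires three-fifths of those present (3,766); 3/5 of 3766 = 2259.60, rounded up to 2260, so 2,260 needed; 3,266 in favor. Satisfied.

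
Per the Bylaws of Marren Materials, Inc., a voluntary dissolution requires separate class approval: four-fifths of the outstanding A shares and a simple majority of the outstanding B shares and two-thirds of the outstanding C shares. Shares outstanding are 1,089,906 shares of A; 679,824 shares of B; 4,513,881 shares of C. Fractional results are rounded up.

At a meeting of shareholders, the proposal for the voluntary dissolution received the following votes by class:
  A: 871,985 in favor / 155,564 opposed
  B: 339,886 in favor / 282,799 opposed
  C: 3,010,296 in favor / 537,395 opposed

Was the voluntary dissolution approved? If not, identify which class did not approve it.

Not approved — the B shares did not give the required vote.

A: 4/5 of 1089906 = 871924.80, rounded up to 871925; 871,925 required, 871,985 in favor — approved.
B: a majority of 679824 is 339913; 339,913 required, 339,886 in favor — not approved.
C: 2/3 of 4513881 = 3009254; 3,009,254 required, 3,010,296 in favor — approved.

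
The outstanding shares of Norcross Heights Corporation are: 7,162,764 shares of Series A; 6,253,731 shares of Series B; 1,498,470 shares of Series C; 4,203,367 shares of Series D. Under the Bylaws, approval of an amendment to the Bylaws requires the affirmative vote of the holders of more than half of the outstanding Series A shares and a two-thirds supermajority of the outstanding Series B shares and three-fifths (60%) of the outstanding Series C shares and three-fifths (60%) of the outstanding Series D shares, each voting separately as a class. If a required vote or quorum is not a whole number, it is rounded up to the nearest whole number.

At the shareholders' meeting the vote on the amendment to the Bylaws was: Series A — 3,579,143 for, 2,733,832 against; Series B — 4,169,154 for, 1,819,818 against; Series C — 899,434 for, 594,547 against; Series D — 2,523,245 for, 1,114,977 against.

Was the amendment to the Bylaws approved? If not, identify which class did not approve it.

Not approved — the Series A shares did not give the required vote.

Series A: a majority of 7162764 is 3581383; 3,581,383 required, 3,579,143 in favor — not approved.
Series B: 2/3 of 6253731 = 4169154; 4,169,154 required, 4,169,154 in favor — approved.
Series C: 3/5 of 1498470 = 899082; 899,082 required, 899,434 in favor — approved.
Series D: 3/5 of 4203367 = 2522020.20, rounded up to 2522021; 2,522,021 required, 2,523,245 in favor — approved.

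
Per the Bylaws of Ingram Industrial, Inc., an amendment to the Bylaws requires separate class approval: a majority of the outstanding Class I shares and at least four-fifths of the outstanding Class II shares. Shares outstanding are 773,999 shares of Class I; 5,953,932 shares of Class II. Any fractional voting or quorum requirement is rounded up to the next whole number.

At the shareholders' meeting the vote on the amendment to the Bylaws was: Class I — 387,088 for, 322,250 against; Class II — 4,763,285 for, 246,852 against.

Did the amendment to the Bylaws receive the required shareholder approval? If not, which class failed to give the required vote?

Class I: a majority of 773999 is 387000; 387,000 required, 387,088 in favor — approved.
Class II: 4/5 of 5953932 = 4763145.60, rounded up to 4763146; 4,763,146 required, 4,763,285 in favor — approved.

Approved — every class gave the required vote.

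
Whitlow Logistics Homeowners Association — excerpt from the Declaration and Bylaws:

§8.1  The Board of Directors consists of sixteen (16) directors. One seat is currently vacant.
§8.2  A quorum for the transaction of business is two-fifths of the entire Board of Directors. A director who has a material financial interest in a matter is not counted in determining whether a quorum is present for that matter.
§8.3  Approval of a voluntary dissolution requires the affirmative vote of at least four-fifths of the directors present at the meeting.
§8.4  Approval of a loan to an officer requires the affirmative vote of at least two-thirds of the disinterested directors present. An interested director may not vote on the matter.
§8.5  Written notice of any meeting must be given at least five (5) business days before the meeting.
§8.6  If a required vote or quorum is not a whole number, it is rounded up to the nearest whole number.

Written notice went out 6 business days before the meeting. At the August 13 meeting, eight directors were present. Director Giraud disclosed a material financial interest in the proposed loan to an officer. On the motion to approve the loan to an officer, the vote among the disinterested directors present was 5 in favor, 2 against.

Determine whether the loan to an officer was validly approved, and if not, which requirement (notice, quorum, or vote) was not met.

Valid — all requirements satisfied.

Notice: 6 business days given; 5 required (6 ≥ 5). Satisfied.
Quorum: 8 present, but the 1 interested director does not count, leaving 7. Quorum is 7. Satisfied.
Vote: the loan to an officer requires two-thirds of the disinterested directors present (8 − 1 = 7). 2/3 of 7 = 4.67, rounded up to 5, so 5 affirmative votes are needed; 5 voted in favor. Satisfied.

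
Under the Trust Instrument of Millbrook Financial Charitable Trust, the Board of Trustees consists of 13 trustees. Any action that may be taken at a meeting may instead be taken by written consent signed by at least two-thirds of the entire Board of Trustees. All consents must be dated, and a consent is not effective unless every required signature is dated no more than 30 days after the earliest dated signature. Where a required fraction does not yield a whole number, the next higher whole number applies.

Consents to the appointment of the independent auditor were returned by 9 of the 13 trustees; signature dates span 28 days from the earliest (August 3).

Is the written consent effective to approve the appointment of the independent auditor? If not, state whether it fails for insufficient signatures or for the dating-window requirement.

Effective — both the signature and dating-window requirements are satisfied.

Signatures required: at least two-thirds of 13 — 2/3 of 13 = 8.67, rounded up to 9, so 9 needed; 9 signed. Sufficient.
Dating window: the latest signature is 28 days after the earliest; the limit is 30 days. Within the window.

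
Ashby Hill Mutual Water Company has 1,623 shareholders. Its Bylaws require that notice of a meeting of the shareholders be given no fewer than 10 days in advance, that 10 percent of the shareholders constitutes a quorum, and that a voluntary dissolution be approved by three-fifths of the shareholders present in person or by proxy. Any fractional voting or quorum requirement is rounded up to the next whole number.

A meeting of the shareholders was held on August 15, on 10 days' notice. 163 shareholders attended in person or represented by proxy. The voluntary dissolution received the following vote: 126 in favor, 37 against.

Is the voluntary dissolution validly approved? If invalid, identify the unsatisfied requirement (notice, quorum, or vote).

Notice: 10 days given; 10 required. Satisfied.
Quorum: 10% of 1,623 = 162.30, rounded up to 163; 163 present. Satisfied.
Vote: requires three-fifths of those present (163); 3/5 of 163 = 97.80, rounded up to 98, so 98 needed; 126 in favor. Satisfied.

Valid — all requirements satisfied.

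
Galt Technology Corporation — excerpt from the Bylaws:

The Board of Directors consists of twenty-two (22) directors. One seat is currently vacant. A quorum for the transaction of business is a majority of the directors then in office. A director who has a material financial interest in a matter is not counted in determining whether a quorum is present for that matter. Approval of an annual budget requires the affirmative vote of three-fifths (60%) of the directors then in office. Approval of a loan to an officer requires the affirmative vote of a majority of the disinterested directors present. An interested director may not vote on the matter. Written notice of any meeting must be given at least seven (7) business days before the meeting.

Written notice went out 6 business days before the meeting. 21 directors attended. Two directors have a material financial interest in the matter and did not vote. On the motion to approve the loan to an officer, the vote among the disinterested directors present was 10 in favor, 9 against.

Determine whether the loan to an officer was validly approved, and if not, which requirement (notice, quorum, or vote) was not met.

Notice: 6 business days given; 7 required (6 < 7). Not satisfied.
Quorum: 21 present, but the 2 interested directors do not count, leaving 19. Quorum is 11. Satisfied.
Vote: the loan to an officer requires a majority of the disinterested directors present (21 − 2 = 19). A majority of 19 is 10, so 10 affirmative votes are needed; 10 voted in favor. Satisfied.

Invalid — notice requirement not satisfied.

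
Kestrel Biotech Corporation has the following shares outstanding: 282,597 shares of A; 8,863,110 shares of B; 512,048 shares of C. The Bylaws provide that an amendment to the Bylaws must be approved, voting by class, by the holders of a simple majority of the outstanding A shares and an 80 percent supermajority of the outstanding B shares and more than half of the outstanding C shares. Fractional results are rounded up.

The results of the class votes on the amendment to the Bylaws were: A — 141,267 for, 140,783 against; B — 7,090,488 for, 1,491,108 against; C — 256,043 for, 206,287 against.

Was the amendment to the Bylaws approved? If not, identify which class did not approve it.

A: a majority of 282597 is 141299; 141,299 required, 141,267 in favor — not approved.
B: 4/5 of 8863110 = 7090488; 7,090,488 required, 7,090,488 in favor — approved.
C: a majority of 512048 is 256025; 256,025 required, 256,043 in favor — approved.

Not approved — the A shares did not give the required vote.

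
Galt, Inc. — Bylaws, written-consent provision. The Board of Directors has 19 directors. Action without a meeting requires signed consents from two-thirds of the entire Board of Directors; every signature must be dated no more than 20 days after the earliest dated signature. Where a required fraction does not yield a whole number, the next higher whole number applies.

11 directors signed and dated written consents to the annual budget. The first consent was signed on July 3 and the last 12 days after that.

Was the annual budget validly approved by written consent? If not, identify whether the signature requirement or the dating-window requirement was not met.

Not effective — insufficient signatures.

Signatures required: two-thirds of 19 — 2/3 of 19 = 12.67, rounded up to 13, so 13 needed; 11 signed. Insufficient.
Dating window: the latest signature is 12 days after the earliest; the limit is 20 days. Within the window.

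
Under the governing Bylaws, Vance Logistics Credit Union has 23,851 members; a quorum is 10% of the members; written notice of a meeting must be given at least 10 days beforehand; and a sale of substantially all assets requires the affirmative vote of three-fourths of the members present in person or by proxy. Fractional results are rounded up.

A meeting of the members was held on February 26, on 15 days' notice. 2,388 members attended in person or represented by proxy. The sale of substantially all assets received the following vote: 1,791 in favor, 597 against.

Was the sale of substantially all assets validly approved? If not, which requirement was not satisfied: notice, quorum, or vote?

Notice: 15 days given; 10 required. Satisfied.
Quorum: 10% of 23,851 = 2,385.10, rounded up to 2,386; 2,388 present. Satisfied.
Vote: requires three-fourths of those present (2,388); 3/4 of 2388 = 1791, so 1,791 needed; 1,791 in favor. Satisfied.

Valid — all requirements satisfied.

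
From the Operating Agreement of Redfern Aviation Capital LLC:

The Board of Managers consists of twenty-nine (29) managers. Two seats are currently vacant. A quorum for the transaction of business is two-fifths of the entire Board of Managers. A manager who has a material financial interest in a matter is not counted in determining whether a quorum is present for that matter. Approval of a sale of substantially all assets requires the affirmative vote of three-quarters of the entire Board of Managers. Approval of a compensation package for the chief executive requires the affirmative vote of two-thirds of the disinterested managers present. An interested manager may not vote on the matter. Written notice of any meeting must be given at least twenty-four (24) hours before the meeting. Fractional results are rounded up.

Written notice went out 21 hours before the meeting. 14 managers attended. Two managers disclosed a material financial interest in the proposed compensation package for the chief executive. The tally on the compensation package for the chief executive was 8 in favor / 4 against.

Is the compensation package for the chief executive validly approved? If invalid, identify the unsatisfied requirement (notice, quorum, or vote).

Notice: 21 hours given; 24 required (21 < 24). Not satisfied.
Quorum: 14 present, but the 2 interested managers do not count, leaving 12. Quorum is 12. Satisfied.
Vote: the compensation package for the chief executive requires two-thirds of the disinterested managers present (14 − 2 = 12). 2/3 of 12 = 8, so 8 affirmative votes are needed; 8 voted in favor. Satisfied.

Invalid — notice requirement not satisfied.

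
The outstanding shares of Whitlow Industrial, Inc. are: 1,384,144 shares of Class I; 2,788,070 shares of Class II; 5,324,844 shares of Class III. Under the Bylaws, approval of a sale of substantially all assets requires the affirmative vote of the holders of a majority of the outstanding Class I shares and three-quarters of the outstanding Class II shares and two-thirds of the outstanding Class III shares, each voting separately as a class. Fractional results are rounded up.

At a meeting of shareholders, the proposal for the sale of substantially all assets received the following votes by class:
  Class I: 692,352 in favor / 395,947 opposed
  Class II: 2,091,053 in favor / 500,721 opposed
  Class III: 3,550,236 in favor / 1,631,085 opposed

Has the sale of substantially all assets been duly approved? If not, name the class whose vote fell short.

Approved — every class gave the required vote.

Class I: a majority of 1384144 is 692073; 692,073 required, 692,352 in favor — approved.
Class II: 3/4 of 2788070 = 2091052.50, rounded up to 2091053; 2,091,053 required, 2,091,053 in favor — approved.
Class III: 2/3 of 5324844 = 3549896; 3,549,896 required, 3,550,236 in favor — approved.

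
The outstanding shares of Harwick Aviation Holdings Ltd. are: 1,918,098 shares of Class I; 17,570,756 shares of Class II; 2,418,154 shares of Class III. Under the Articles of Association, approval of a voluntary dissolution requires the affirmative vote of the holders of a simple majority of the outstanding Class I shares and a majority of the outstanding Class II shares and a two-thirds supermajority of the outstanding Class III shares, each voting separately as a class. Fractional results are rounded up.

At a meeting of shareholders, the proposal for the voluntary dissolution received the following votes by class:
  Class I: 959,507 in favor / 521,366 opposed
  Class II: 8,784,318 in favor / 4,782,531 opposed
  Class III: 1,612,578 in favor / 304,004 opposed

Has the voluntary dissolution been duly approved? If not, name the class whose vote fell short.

Not approved — the Class II shares did not give the required vote.

Class I: a majority of 1918098 is 959050; 959,050 required, 959,507 in favor — approved.
Class II: a majority of 17570756 is 8785379; 8,785,379 required, 8,784,318 in favor — not approved.
Class III: 2/3 of 2418154 = 1612102.67, rounded up to 1612103; 1,612,103 required, 1,612,578 in favor — approved.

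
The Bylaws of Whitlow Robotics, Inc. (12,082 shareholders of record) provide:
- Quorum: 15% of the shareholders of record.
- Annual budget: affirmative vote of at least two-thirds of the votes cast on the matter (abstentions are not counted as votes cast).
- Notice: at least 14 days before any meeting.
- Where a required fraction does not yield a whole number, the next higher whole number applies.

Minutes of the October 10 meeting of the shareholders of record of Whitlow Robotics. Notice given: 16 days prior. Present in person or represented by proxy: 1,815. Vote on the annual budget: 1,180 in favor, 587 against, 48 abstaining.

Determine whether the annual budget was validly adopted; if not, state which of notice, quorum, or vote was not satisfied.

Notice: 16 days given; 14 required. Satisfied.
Quorum: 15% of 12,082 = 1,812.30, rounded up to 1,813; 1,815 present. Satisfied.
Vote: requires two-thirds of the votes cast (1,815 − 48 abstaining = 1,767); 2/3 of 1767 = 1178, so 1,178 needed; 1,180 in favor. Satisfied.

Valid — all requirements satisfied.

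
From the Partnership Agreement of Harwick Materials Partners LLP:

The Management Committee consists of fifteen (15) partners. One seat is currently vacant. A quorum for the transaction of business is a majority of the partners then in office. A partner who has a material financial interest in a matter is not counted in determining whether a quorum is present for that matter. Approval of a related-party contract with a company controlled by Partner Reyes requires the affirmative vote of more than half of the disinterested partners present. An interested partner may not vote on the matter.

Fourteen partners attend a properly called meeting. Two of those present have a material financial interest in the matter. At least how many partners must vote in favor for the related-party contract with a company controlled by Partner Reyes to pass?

The related-party contract with a company controlled by Partner Reyes requires a majority of the disinterested partners present (14 − 2 = 12).
A majority of 12 is 7.

7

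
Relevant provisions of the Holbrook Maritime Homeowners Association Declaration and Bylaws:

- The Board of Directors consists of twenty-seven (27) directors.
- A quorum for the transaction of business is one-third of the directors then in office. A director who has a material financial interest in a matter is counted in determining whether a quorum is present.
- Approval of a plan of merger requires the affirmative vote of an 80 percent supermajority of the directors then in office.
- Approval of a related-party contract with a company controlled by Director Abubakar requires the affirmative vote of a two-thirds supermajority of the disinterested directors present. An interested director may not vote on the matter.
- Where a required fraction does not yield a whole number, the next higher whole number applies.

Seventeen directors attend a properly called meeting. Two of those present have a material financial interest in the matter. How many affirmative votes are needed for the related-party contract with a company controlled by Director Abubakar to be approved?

The related-party contract with a company controlled by Director Abubakar requires two-thirds of the disinterested directors present (17 − 2 = 15).
2/3 of 15 = 10.

10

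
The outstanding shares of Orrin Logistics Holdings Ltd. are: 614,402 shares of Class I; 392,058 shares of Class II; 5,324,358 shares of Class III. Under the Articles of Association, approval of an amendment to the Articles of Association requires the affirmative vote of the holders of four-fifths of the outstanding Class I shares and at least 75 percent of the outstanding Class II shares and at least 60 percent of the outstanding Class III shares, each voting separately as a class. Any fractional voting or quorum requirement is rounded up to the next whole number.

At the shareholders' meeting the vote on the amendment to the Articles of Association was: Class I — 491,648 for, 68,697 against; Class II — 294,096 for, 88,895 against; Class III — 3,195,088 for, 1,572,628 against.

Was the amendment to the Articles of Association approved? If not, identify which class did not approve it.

Class I: 4/5 of 614402 = 491521.60, rounded up to 491522; 491,522 required, 491,648 in favor — approved.
Class II: 3/4 of 392058 = 294043.50, rounded up to 294044; 294,044 required, 294,096 in favor — approved.
Class III: 3/5 of 5324358 = 3194614.80, rounded up to 3194615; 3,194,615 required, 3,195,088 in favor — approved.

Approved — every class gave the required vote.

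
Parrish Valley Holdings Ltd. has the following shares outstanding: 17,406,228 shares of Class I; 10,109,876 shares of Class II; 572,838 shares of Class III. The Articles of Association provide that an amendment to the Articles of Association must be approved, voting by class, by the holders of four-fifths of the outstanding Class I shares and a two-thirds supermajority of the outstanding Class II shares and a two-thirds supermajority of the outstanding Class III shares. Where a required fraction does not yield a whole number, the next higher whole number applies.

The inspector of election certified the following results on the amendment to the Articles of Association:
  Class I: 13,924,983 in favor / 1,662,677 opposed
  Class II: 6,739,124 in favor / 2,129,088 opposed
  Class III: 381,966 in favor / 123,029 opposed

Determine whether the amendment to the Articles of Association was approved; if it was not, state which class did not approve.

Not approved — the Class II shares did not give the required vote.

Class I: 4/5 of 17406228 = 13924982.40, rounded up to 13924983; 13,924,983 required, 13,924,983 in favor — approved.
Class II: 2/3 of 10109876 = 6739917.33, rounded up to 6739918; 6,739,918 required, 6,739,124 in favor — not approved.
Class III: 2/3 of 572838 = 381892; 381,892 required, 381,966 in favor — approved.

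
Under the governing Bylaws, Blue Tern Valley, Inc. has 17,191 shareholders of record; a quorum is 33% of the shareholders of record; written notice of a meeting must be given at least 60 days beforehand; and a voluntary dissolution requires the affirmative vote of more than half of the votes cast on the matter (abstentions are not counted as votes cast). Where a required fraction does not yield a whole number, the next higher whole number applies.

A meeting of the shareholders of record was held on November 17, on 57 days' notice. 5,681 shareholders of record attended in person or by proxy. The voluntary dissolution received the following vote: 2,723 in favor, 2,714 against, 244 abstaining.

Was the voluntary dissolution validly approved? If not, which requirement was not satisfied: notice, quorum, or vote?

Notice: 57 days given; 60 required. Not satisfied.
Quorum: 33% of 17,191 = 5,673.03, rounded up to 5,674; 5,681 present. Satisfied.
Vote: requires a majority of the votes cast (5,681 − 244 abstaining = 5,437); a majority of 5437 is 2719, so 2,719 needed; 2,723 in favor. Satisfied.

Invalid — notice requirement not satisfied.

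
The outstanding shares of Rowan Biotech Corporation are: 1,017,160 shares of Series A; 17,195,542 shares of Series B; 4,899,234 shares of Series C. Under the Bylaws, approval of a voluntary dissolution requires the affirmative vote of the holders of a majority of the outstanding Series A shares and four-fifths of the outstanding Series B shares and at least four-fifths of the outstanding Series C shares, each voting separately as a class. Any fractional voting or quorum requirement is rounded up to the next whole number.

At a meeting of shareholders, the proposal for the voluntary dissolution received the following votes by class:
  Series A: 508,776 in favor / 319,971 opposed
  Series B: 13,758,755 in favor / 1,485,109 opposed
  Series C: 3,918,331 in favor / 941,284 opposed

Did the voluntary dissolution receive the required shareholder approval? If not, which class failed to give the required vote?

Series A: a majority of 1017160 is 508581; 508,581 required, 508,776 in favor — approved.
Series B: 4/5 of 17195542 = 13756433.60, rounded up to 13756434; 13,756,434 required, 13,758,755 in favor — approved.
Series C: 4/5 of 4899234 = 3919387.20, rounded up to 3919388; 3,919,388 required, 3,918,331 in favor — not approved.

Not approved — the Series C shares did not give the required vote.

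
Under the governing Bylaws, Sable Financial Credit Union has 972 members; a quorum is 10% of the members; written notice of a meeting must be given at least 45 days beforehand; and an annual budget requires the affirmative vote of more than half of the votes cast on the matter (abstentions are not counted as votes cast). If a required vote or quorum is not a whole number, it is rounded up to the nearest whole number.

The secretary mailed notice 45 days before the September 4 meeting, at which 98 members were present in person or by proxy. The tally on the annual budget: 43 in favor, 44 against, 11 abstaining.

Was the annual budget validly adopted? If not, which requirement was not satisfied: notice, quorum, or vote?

Notice: 45 days given; 45 required. Satisfied.
Quorum: 10% of 972 = 97.20, rounded up to 98; 98 present. Satisfied.
Vote: requires a majority of the votes cast (98 − 11 abstaining = 87); a majority of 87 is 44, so 44 needed; 43 in favor. Not satisfied.

Invalid — vote requirement not satisfied.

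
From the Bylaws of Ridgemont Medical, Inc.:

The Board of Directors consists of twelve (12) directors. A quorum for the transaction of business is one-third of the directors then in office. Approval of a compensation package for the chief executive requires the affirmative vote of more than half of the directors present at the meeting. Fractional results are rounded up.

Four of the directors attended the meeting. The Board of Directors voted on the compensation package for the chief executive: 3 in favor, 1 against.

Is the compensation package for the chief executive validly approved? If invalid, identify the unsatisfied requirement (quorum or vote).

Quorum: 4 present; quorum is 4. Satisfied.
Vote: the compensation package for the chief executive requires a majority of the directors present (4). A majority of 4 is 3, so 3 affirmative votes are needed; 3 voted in favor. Satisfied.

Valid — all requirements satisfied.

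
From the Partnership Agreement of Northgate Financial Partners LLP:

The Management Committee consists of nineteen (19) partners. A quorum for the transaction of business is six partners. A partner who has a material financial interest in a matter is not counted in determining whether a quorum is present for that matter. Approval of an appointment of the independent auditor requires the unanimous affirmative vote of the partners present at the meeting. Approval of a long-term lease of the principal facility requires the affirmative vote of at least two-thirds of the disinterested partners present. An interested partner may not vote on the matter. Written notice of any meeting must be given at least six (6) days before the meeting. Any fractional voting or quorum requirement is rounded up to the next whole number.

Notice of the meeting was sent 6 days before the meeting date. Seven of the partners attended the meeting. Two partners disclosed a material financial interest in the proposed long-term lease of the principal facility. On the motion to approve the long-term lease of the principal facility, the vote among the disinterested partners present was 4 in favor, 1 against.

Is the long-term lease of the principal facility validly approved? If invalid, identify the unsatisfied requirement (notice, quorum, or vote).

Invalid — quorum requirement not satisfied.

Notice: 6 days given; 6 required (6 ≥ 6). Satisfied.
Quorum: 7 present, but the 2 interested partners do not count, leaving 5. Quorum is 6. Not satisfied.
Vote: the long-term lease of the principal facility requires two-thirds of the disinterested partners present (7 − 2 = 5). 2/3 of 5 = 3.33, rounded up to 4, so 4 affirmative votes are needed; 4 voted in favor. Satisfied. (Moot — without a quorum no business can be validly transacted.)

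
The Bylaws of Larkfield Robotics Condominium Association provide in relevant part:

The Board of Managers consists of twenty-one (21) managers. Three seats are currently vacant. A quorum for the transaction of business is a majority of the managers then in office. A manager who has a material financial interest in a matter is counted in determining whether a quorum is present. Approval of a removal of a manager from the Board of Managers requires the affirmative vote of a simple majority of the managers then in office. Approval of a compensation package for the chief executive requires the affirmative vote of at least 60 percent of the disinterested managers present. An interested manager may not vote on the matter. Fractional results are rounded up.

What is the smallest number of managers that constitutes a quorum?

10

A majority of 18 is 10.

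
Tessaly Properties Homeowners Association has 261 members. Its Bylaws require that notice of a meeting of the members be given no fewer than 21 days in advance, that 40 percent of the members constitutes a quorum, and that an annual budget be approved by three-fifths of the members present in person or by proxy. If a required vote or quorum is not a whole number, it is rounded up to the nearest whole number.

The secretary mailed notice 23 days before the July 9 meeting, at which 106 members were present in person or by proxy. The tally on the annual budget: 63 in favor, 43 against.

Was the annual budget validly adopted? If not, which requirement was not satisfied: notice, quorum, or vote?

Invalid — vote requirement not satisfied.

Notice: 23 days given; 21 required. Satisfied.
Quorum: 40% of 261 = 104.40, rounded up to 105; 106 present. Satisfied.
Vote: requires three-fifths of those present (106); 3/5 of 106 = 63.60, rounded up to 64, so 64 needed; 63 in favor. Not satisfied.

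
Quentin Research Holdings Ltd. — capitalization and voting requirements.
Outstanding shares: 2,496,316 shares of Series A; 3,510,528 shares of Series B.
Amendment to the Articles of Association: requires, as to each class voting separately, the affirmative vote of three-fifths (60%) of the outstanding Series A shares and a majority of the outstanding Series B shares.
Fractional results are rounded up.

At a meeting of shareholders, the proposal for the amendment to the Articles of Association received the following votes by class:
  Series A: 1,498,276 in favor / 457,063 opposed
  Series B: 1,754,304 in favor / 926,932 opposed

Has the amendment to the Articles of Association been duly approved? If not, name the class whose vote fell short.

Not approved — the Series B shares did not give the required vote.

Series A: 3/5 of 2496316 = 1497789.60, rounded up to 1497790; 1,497,790 required, 1,498,276 in favor — approved.
Series B: a majority of 3510528 is 1755265; 1,755,265 required, 1,754,304 in favor — not approved.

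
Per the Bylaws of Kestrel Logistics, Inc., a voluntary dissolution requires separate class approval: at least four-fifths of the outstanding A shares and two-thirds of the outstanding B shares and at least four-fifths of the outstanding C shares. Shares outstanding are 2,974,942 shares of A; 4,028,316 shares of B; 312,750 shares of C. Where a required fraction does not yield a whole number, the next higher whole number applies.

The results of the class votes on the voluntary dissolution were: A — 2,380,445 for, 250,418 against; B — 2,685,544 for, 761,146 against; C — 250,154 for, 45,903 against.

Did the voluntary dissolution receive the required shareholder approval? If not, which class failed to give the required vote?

A: 4/5 of 2974942 = 2379953.60, rounded up to 2379954; 2,379,954 required, 2,380,445 in favor — approved.
B: 2/3 of 4028316 = 2685544; 2,685,544 required, 2,685,544 in favor — approved.
C: 4/5 of 312750 = 250200; 250,200 required, 250,154 in favor — not approved.

Not approved — the C shares did not give the required vote.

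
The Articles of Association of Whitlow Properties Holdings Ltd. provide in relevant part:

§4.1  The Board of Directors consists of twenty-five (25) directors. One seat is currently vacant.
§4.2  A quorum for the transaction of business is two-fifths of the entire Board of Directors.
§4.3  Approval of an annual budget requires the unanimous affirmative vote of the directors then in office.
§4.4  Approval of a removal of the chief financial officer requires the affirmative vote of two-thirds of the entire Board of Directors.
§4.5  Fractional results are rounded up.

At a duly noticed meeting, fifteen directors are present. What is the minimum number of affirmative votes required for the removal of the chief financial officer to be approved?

17

The removal of the chief financial officer requires two-thirds of the entire Board of Directors (25).
2/3 of 25 = 16.67, rounded up to 17.
(Only 15 can vote, so the removal of the chief financial officer cannot pass at this meeting, but the required vote is still 17.)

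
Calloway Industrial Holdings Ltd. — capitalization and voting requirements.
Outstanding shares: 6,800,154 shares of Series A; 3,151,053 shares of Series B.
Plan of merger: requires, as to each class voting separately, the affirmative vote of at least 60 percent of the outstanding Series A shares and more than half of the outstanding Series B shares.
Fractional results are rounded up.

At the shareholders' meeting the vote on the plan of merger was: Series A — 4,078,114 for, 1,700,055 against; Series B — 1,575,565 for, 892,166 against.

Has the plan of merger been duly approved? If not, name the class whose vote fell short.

Not approved — the Series A shares did not give the required vote.

Series A: 3/5 of 6800154 = 4080092.40, rounded up to 4080093; 4,080,093 required, 4,078,114 in favor — not approved.
Series B: a majority of 3151053 is 1575527; 1,575,527 required, 1,575,565 in favor — approved.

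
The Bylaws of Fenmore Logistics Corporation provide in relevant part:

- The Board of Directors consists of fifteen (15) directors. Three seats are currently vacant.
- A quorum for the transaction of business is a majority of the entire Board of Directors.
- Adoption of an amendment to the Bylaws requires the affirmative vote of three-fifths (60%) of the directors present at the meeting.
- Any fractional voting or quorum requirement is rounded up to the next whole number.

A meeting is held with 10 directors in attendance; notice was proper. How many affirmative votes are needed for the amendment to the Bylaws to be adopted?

The amendment to the Bylaws requires three-fifths of the directors present (10).
3/5 of 10 = 6.

6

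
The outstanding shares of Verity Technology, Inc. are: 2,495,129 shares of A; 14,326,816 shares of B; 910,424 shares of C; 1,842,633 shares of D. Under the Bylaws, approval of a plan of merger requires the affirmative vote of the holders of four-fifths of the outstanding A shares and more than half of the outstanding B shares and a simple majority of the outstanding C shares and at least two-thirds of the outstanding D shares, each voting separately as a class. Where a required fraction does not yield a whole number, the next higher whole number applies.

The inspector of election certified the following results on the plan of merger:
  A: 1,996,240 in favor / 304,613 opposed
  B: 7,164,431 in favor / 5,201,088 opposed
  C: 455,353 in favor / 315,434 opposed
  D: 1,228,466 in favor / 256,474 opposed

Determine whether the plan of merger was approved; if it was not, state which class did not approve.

Approved — every class gave the required vote.

A: 4/5 of 2495129 = 1996103.20, rounded up to 1996104; 1,996,104 required, 1,996,240 in favor — approved.
B: a majority of 14326816 is 7163409; 7,163,409 required, 7,164,431 in favor — approved.
C: a majority of 910424 is 455213; 455,213 required, 455,353 in favor — approved.
D: 2/3 of 1842633 = 1228422; 1,228,422 required, 1,228,466 in favor — approved.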